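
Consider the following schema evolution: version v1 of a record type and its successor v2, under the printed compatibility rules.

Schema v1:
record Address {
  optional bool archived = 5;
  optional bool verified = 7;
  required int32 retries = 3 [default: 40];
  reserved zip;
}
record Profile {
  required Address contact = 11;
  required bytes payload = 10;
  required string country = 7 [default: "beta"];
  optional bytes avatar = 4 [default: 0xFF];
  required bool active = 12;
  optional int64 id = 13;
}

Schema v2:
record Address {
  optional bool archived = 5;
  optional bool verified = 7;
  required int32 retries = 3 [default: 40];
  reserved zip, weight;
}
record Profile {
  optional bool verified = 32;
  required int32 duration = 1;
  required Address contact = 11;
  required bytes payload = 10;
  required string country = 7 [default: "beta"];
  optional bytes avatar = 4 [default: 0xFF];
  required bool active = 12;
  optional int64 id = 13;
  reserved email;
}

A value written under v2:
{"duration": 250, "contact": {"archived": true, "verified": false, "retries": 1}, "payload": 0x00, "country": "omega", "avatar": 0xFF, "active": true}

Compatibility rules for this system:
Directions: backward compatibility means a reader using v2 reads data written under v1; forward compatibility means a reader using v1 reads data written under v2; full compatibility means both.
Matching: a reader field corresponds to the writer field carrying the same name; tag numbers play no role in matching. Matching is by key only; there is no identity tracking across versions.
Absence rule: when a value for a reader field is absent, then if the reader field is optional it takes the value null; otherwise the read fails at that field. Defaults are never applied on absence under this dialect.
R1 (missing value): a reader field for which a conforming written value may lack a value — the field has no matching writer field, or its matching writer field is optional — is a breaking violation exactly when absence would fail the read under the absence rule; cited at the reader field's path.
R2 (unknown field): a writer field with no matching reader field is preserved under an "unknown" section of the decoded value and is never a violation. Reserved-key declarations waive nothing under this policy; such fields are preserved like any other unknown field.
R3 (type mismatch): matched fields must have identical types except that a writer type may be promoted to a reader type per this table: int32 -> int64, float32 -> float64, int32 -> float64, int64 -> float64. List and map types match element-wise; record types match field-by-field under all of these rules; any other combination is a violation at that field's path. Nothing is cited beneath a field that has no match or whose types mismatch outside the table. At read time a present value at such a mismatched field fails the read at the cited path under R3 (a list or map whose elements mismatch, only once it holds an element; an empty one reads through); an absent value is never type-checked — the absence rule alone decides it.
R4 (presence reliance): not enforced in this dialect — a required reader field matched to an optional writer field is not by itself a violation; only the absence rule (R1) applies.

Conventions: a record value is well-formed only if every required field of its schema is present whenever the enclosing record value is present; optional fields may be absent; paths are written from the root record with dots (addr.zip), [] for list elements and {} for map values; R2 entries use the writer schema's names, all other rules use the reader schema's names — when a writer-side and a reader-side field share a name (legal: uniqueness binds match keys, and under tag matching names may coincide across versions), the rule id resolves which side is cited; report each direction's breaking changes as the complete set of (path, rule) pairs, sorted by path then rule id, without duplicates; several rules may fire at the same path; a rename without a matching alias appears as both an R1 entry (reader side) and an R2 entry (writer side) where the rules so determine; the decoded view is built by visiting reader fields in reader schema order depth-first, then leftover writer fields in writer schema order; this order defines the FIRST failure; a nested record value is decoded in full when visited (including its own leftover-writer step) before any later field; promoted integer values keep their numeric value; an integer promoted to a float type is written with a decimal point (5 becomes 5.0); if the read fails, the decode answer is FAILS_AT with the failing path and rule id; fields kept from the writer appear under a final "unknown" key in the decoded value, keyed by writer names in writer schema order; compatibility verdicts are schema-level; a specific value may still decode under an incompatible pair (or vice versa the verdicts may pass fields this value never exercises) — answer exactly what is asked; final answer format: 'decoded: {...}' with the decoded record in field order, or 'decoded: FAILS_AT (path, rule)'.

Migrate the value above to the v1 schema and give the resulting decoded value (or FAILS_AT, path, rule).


the writer's type comes first in each Profile pair
decode walk for Profile under reader schema v1:
  contact.archived := true
  contact.verified := false
  contact.retries := 1
  payload := 0x00
  country := "omega"
  avatar := 0xFF
  active := true
  id := null (absent, optional -> null)
  writer duration: kept under "unknown"
  => decoded: {"contact": {"archived": true, "verified": false, "retries": 1}, "payload": 0x00, "country": "omega", "avatar": 0xFF, "active": true, "id": null, "unknown": {"duration": 250}}
ruling out the remaining Profile differences:
  added field verified to record Profile: optional bool, tag 32 (in v2 it sits immediately before contact) -> triggers nothing under the printed rules; the Profile answer is the same either way

decoded: {"contact": {"archived": true, "verified": false, "retries": 1}, "payload": 0x00, "country": "omega", "avatar": 0xFF, "active": true, "id": null, "unknown": {"duration": 250}}


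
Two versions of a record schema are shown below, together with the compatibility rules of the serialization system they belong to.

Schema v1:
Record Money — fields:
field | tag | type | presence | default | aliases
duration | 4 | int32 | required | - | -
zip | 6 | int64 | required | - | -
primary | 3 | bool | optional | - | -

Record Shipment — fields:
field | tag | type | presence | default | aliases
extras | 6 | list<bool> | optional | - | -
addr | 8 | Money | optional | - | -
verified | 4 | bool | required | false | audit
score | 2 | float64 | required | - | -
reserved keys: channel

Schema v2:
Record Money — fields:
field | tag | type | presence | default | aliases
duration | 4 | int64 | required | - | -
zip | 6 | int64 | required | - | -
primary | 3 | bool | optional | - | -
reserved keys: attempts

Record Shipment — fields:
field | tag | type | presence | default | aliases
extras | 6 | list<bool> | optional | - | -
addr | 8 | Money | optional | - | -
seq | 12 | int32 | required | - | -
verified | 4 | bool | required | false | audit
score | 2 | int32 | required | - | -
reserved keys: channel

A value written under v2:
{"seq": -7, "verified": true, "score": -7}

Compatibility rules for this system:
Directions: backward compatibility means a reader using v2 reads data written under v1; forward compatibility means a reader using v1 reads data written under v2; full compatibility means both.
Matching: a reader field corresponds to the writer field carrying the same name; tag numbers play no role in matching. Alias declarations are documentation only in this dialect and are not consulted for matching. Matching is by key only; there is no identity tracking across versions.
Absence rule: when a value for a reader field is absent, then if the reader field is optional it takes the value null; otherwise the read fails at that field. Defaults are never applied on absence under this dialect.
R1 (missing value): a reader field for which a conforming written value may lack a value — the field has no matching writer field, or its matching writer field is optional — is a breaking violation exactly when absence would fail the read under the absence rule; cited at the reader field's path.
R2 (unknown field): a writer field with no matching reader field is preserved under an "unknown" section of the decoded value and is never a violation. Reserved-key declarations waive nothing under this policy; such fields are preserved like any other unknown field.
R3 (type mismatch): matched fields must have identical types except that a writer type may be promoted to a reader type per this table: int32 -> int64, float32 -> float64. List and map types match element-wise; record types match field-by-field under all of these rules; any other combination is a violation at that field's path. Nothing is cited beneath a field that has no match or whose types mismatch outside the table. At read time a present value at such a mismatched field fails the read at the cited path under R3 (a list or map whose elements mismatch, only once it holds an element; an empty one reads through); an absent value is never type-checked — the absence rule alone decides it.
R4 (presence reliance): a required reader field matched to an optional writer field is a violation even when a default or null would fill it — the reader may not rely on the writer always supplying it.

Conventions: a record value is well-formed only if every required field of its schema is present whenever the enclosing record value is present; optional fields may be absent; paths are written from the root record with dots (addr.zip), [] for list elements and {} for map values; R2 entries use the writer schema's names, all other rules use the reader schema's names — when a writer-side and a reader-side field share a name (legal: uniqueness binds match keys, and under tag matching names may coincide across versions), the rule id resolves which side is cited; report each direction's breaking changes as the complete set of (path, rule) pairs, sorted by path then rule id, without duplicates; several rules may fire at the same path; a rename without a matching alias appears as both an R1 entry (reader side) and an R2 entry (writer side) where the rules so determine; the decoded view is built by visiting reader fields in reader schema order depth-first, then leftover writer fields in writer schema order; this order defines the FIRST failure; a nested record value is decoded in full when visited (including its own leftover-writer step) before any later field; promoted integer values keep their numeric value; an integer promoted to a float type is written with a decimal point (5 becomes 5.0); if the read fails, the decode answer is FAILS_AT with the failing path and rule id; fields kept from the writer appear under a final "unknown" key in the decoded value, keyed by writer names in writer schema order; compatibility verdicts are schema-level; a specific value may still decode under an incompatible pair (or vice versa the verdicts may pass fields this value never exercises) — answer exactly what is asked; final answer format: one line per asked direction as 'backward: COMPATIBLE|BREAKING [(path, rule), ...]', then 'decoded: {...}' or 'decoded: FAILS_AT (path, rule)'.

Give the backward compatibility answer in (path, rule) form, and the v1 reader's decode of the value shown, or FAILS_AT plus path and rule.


backward: BREAKING [(score, R3), (seq, R1)]; decoded: FAILS_AT (score, R3)

the writer's type comes first in each Shipment pair
backward pass over Shipment, reader schema v2, writer schema v1:
  extras <- extras (list<bool> -> list<bool>, writer optional)
  addr <- addr (Money -> Money, writer optional)
  no writer field matches reader seq
  verified <- verified (bool -> bool, writer required)
  score <- score (float64 -> int32, writer required)
  addr.duration <- addr.duration (int32 -> int64, writer required)
  addr.zip <- addr.zip (int64 -> int64, writer required)
  addr.primary <- addr.primary (bool -> bool, writer optional)
  breaking: (score, R3)
  breaking: (seq, R1)
  => 2 violation(s): backward is BREAKING for Shipment
decoding the Shipment value with the v1 reader:
  extras := null (not supplied -> null)
  addr := null (not supplied -> null)
  verified := true
  read fails at score under R3
  => FAILS_AT (score, R3)
diffs on Shipment not affecting the asked answer:
  field duration in record Money: type int32 changed to int64 -> matters only for Shipment's forward compatibility — outside the asked direction


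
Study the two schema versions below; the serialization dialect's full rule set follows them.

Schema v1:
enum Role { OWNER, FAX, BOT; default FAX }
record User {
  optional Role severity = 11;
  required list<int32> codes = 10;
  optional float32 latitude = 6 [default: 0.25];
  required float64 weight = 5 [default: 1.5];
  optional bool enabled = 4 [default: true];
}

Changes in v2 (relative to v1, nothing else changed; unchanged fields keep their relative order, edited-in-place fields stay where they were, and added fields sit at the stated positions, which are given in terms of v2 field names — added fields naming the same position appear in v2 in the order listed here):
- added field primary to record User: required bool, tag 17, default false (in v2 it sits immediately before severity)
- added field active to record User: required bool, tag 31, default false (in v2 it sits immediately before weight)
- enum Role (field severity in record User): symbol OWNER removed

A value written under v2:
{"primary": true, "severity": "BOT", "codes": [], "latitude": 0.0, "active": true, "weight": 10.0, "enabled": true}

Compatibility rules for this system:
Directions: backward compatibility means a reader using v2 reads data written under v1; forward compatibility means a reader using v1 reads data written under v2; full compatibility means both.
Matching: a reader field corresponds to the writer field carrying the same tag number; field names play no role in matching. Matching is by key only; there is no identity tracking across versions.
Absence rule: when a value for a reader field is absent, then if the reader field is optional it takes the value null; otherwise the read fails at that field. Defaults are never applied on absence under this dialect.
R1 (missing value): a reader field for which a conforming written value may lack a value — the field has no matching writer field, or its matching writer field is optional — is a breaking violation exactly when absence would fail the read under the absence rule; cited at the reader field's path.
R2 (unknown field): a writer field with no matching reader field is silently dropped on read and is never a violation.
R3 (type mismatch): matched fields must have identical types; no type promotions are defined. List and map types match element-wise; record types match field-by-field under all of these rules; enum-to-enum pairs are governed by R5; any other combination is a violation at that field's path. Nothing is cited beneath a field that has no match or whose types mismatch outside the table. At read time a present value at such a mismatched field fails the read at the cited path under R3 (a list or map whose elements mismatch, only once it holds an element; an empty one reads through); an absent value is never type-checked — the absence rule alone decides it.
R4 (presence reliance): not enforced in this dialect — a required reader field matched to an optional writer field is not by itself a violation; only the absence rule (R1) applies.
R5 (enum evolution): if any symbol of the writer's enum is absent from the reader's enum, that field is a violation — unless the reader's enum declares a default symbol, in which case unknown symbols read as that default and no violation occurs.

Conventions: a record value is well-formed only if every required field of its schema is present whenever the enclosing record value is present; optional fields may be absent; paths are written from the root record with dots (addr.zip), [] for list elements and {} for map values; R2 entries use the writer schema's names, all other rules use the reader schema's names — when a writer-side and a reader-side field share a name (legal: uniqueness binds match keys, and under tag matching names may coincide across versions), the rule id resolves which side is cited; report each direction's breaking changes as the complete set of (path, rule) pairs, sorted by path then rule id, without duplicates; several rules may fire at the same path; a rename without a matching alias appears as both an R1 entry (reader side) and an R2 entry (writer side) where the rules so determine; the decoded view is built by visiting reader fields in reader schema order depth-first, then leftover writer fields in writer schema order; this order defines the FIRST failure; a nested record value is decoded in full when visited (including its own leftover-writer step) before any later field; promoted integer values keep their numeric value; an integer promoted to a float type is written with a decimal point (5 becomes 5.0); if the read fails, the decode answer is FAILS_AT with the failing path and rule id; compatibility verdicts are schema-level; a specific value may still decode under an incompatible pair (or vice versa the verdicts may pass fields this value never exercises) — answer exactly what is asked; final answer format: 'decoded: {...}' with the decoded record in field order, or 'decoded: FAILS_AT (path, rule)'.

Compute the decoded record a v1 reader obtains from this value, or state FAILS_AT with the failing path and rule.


decoded: {"severity": "BOT", "codes": [], "latitude": 0.0, "weight": 10.0, "enabled": true}

in User below, arrows point writer -> reader
migrating the User value to v1:
  severity := "BOT"
  codes := []
  latitude := 0.0
  weight := 10.0
  enabled := true
  writer primary: unknown -> dropped
  writer active: unknown -> dropped
  => decoded: {"severity": "BOT", "codes": [], "latitude": 0.0, "weight": 10.0, "enabled": true}
remaining User differences; none change what is asked:
  added field primary to record User: required bool, tag 17, default false (in v2 it sits immediately before severity) -> matters for User compatibility verdicts, not for this value's decode
  added field active to record User: required bool, tag 31, default false (in v2 it sits immediately before weight) -> matters for User compatibility verdicts, not for this value's decode
  enum Role (field severity in record User): symbol OWNER removed -> no rule fires on it and the decoded User view is identical with or without it


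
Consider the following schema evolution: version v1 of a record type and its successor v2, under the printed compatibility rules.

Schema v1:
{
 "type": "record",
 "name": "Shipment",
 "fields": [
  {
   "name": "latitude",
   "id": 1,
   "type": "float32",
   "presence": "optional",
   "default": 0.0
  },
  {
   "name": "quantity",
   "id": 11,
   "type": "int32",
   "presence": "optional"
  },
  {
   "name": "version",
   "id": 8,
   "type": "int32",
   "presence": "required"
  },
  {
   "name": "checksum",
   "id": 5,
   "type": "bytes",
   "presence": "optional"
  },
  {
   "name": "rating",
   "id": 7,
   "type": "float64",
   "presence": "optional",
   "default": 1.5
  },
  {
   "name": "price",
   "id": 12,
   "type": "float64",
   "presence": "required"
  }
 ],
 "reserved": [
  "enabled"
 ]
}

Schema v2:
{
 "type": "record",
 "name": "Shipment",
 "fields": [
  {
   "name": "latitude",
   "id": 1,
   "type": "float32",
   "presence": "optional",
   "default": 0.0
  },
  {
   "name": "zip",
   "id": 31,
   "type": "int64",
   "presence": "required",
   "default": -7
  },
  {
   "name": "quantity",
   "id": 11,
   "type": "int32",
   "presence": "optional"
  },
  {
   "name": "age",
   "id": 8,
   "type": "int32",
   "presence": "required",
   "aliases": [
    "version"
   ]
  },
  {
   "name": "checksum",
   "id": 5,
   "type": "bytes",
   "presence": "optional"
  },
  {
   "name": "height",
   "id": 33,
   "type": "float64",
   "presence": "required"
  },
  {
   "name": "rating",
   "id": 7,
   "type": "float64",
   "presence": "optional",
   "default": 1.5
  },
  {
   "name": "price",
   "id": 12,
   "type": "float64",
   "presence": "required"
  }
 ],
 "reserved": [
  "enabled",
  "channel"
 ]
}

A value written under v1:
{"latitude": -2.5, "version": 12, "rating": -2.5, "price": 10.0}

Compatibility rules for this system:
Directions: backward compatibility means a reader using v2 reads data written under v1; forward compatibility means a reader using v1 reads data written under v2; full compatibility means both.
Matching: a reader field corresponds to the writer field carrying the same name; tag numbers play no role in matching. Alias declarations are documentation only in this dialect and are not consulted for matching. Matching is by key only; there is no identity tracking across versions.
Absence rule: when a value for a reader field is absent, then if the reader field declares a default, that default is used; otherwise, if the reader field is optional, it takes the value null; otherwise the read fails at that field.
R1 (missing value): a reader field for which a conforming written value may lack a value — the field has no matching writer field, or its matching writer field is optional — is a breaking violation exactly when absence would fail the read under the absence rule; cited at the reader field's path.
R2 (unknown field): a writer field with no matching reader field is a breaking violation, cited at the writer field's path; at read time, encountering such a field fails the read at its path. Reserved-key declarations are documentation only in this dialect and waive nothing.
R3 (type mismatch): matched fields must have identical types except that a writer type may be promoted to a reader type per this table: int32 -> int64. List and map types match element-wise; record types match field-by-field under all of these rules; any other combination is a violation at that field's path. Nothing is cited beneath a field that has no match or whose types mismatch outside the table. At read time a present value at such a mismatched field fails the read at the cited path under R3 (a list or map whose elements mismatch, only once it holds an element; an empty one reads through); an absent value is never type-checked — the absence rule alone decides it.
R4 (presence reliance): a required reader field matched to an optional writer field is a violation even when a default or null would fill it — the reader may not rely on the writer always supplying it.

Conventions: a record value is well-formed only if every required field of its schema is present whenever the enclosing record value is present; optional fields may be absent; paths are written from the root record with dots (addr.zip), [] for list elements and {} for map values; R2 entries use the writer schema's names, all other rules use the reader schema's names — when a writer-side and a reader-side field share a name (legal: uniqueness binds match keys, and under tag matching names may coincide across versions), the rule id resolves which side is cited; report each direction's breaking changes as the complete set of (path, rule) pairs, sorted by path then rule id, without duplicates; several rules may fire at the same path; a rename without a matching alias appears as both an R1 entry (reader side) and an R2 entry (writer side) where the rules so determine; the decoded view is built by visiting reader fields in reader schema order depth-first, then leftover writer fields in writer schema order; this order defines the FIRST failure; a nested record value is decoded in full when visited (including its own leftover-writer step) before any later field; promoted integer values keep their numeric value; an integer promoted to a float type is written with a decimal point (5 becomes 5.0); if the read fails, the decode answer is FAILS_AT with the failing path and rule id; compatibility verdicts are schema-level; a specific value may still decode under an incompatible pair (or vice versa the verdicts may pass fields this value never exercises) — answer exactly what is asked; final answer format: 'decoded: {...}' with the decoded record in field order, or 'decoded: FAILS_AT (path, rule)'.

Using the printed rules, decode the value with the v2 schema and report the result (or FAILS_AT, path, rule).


decoded: FAILS_AT (age, R1)

in Shipment below, arrows point writer -> reader
decode (reader v2):
  latitude := -2.5
  zip := -7 (no value, default fills)
  quantity := null (not supplied -> null)
  read fails at age under R1 (no fill)
  => FAILS_AT (age, R1)
the other Shipment changes do not affect what is asked:
  added field height to record Shipment: required float64, tag 33 (in v2 it sits immediately before rating) -> affects the rule determinations only; this particular Shipment value decodes identically
  added field zip to record Shipment: required int64, tag 31, default -7 (in v2 it sits immediately before quantity) -> affects the rule determinations only; this particular Shipment value decodes identically


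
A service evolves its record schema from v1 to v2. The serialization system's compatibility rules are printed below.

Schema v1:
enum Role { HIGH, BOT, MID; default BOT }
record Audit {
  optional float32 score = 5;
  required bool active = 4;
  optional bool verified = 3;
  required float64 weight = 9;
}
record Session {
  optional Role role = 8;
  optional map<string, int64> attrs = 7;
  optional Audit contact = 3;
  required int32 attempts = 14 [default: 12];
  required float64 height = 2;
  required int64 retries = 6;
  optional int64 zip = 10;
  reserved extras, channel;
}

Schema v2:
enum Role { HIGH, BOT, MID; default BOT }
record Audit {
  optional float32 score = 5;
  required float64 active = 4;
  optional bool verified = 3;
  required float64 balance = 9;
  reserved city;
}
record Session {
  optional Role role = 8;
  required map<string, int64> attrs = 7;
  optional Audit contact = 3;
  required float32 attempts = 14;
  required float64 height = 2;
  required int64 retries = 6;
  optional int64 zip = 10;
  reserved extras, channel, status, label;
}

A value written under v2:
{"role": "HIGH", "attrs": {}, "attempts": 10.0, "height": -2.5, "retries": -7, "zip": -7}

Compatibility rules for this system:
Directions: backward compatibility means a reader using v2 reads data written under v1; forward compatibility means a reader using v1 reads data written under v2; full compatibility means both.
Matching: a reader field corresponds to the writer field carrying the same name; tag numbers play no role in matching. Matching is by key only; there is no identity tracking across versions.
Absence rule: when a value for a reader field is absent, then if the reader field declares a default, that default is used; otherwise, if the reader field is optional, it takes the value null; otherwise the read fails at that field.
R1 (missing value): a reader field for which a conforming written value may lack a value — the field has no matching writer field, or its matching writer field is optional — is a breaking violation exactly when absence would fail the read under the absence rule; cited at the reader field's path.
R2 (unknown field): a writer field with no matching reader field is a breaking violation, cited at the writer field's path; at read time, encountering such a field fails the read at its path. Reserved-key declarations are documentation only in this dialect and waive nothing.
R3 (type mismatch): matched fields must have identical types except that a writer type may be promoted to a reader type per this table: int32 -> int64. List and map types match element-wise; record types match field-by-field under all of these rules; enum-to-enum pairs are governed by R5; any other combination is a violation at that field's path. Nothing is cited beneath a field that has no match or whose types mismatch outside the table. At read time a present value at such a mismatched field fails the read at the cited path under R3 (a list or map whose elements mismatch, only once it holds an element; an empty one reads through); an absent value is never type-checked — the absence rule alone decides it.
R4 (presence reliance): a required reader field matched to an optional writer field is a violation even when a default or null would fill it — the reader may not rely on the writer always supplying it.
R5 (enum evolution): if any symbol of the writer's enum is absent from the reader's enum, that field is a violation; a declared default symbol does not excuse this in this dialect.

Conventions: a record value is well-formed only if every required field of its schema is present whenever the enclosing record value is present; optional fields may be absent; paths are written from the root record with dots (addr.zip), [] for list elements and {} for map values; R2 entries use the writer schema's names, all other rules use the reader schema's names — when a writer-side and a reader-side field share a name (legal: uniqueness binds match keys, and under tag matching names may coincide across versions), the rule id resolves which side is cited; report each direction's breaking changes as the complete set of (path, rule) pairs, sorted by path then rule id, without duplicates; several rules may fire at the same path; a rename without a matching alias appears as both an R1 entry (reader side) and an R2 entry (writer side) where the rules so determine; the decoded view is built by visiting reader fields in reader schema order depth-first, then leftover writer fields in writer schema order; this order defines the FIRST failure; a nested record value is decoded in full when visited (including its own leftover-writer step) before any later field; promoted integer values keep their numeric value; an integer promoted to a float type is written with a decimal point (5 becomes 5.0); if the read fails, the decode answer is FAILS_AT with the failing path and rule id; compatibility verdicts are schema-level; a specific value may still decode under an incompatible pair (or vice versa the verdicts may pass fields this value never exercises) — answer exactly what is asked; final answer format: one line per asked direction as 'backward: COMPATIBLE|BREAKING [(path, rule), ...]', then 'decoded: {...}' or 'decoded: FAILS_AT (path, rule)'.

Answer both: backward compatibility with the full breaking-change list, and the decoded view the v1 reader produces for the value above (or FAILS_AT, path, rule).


backward: BREAKING [(attempts, R3), (attrs, R1), (attrs, R4), (contact.active, R3), (contact.balance, R1), (contact.weight, R2)]; decoded: FAILS_AT (attempts, R3)

each type pair in Session: writer, then reader
backward on Session — v2 reading data written by v1:
  writer optional, Role -> Role: reader role maps from writer role
  writer optional, map<string, int64> -> map<string, int64>: reader attrs maps from writer attrs
  writer optional, Audit -> Audit: reader contact maps from writer contact
  writer required, int32 -> float32: reader attempts maps from writer attempts
  writer required, float64 -> float64: reader height maps from writer height
  writer required, int64 -> int64: reader retries maps from writer retries
  writer optional, int64 -> int64: reader zip maps from writer zip
  writer optional, float32 -> float32: reader contact.score maps from writer contact.score
  writer required, bool -> float64: reader contact.active maps from writer contact.active
  writer optional, bool -> bool: reader contact.verified maps from writer contact.verified
  contact.balance: no writer-side match
  writer field contact.weight has no reader counterpart
  R3 fires at attempts
  R1 fires at attrs
  R4 fires at attrs
  R3 fires at contact.active
  R1 fires at contact.balance
  R2 fires at contact.weight
  => backward verdict for Session: BREAKING, 6 violation(s)
decode (reader v1):
  role := "HIGH"
  attrs := {}
  contact := null (missing; optional => null)
  read fails at attempts under R3
  => FAILS_AT (attempts, R3)


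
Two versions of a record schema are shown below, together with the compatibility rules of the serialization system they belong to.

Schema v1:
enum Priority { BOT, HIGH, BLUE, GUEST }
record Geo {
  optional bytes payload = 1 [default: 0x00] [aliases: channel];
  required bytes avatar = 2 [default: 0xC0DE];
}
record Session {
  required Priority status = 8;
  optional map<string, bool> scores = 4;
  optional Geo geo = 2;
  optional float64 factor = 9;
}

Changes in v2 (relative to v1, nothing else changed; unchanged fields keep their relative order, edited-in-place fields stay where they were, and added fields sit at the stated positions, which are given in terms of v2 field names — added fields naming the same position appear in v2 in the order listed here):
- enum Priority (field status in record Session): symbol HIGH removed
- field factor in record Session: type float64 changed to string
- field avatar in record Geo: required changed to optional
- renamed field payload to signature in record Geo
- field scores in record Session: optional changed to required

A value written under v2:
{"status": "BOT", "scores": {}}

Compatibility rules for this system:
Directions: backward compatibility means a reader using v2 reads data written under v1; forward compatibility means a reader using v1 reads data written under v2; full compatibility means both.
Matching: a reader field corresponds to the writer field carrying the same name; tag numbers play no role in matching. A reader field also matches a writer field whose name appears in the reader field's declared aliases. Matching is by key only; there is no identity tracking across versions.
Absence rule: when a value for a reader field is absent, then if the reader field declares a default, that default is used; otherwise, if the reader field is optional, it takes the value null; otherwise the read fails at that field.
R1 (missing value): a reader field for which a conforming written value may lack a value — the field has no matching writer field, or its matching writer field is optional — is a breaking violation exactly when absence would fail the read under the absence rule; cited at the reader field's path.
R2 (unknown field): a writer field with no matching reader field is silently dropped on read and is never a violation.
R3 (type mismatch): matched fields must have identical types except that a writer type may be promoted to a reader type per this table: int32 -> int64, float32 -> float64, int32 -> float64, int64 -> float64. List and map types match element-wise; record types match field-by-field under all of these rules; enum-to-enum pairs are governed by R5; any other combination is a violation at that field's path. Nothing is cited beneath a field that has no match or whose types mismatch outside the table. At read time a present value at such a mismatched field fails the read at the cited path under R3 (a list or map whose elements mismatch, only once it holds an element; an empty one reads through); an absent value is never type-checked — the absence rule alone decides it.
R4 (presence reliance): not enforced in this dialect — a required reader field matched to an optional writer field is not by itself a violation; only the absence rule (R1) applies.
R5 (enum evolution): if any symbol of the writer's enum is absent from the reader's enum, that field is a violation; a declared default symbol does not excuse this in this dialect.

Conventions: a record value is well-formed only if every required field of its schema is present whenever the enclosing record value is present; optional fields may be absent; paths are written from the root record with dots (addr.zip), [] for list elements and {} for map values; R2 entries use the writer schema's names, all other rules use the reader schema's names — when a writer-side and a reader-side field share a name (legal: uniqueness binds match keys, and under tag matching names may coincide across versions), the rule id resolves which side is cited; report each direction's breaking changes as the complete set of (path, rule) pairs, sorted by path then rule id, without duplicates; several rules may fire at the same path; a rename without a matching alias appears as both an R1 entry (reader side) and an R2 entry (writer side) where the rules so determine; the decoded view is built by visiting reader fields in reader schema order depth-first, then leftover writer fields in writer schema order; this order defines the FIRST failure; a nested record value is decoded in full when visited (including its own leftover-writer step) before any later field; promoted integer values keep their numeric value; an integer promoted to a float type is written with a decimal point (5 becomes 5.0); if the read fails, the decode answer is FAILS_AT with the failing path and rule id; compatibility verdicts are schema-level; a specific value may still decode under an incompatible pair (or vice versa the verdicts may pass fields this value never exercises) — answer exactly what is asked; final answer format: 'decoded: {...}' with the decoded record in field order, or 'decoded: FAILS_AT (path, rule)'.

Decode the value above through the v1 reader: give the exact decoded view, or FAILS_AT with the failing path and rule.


decoded: {"status": "BOT", "scores": {}, "geo": null, "factor": null}

in Session below, arrows point writer -> reader
decoding the Session value with the v1 reader:
  status := "BOT"
  scores := {}
  geo := null (missing; optional => null)
  factor := null (missing; optional => null)
  => decoded: {"status": "BOT", "scores": {}, "geo": null, "factor": null}
remaining Session differences; none change what is asked:
  enum Priority (field status in record Session): symbol HIGH removed -> shifts the Session verdicts, not this decode
  field factor in record Session: type float64 changed to string -> shifts the Session verdicts, not this decode
  field avatar in record Geo: required changed to optional -> triggers nothing under the printed rules; the Session answer is the same either way
  renamed field payload to signature in record Geo -> triggers nothing under the printed rules; the Session answer is the same either way
  field scores in record Session: optional changed to required -> shifts the Session verdicts, not this decode


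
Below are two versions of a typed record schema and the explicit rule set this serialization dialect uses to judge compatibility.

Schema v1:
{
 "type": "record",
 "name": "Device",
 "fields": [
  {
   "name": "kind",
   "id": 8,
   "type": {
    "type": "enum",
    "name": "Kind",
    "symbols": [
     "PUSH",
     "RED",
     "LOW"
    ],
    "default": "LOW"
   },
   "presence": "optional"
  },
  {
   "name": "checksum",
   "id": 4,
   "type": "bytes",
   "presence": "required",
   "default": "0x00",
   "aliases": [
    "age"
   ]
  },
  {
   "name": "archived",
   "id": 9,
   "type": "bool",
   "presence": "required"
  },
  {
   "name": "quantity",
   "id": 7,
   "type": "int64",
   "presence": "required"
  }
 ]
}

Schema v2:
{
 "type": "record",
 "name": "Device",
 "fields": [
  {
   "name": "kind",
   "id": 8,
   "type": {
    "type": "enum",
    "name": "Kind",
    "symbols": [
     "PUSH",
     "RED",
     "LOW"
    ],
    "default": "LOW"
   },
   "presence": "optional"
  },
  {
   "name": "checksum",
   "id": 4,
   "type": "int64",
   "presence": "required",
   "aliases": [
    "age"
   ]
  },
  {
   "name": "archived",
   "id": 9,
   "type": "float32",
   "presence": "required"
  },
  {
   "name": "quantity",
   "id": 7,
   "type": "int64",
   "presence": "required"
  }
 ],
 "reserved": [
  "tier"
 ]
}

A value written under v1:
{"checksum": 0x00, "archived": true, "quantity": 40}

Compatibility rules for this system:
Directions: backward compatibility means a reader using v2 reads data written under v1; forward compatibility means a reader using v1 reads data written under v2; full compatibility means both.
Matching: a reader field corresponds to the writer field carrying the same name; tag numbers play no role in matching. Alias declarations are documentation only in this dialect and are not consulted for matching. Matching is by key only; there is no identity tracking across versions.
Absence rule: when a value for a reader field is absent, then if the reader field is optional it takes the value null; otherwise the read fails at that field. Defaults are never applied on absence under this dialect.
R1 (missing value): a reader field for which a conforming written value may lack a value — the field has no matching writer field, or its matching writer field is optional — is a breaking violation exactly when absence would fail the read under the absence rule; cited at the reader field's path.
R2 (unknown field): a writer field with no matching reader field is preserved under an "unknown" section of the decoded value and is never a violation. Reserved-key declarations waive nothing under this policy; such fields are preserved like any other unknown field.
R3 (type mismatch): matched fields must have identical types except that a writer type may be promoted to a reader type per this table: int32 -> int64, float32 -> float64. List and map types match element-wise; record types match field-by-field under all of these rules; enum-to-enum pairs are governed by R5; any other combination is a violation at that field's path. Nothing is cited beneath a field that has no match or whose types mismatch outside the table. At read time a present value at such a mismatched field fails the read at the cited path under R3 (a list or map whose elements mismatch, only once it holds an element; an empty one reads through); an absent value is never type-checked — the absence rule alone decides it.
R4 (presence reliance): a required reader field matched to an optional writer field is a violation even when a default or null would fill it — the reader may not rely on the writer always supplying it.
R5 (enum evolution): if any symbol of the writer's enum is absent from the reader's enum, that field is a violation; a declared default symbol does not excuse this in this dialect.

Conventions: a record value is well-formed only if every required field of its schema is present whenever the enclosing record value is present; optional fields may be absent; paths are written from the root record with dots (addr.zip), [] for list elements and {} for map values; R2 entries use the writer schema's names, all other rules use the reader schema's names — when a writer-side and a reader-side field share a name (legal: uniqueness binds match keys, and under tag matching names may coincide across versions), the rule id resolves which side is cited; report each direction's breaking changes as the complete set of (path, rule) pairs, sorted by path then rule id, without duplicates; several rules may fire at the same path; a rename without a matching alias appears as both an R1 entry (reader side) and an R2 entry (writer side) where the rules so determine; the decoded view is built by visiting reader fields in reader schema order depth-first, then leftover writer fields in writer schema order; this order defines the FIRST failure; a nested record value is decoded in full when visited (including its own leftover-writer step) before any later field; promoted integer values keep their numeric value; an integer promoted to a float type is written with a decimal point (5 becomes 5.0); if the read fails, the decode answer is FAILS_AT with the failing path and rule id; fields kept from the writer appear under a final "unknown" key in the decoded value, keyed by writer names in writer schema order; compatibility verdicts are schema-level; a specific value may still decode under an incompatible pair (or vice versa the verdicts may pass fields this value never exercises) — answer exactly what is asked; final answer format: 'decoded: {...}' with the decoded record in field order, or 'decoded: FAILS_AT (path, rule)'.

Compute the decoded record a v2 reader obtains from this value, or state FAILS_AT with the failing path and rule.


arrows below run writer -> reader for Device
decode walk for Device under reader schema v2:
  kind := null (not supplied -> null)
  read fails at checksum under R3
  => FAILS_AT (checksum, R3)
ruling out the remaining Device differences:
  field archived in record Device: type bool changed to float32 -> affects the rule determinations only; this particular Device value decodes identically

decoded: FAILS_AT (checksum, R3)
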